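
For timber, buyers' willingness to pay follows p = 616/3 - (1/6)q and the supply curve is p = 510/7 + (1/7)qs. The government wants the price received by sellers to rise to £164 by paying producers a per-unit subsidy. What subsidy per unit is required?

Required subsidy s = £65 per unit

At a seller price of 164, quantity supplied is -510 + 7·164 = 638.
Buyers absorb 638 only when they pay pb = 616/3 − (1/6)·638 = 99.
s = ps − pb = 164 − 99 = 65.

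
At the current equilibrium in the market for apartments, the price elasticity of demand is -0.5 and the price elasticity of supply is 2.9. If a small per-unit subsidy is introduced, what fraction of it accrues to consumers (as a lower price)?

For a small subsidy around the equilibrium, the benefit split depends on the relative slopes, which at a point are proportional to the elasticities.
Buyer share = εs/(εs + |εd|) = 2.9/(2.9 + 0.5) = 29/34; seller share = |εd|/(εs + |εd|) = 5/34.

Consumer share = 29/34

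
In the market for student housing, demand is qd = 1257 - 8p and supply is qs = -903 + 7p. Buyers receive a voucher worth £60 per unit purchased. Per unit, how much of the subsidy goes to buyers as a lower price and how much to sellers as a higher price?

Buyers gain £28 per unit; sellers gain £32 per unit

Pre-subsidy: 1257 - 8p = -903 + 7p gives p* = 144, q* = 105.
With the rebate, buyers effectively pay pb = ps − 60, where ps is the price sellers receive.
Demand in terms of ps becomes qd = 1257 − 8(ps − 60) = 1737 - 8ps. Setting this equal to supply: 1737 - 8ps = -903 + 7ps, so ps = 176.
Buyers pay pb = 176 − 60 = 116; q' = -903 + 7·176 = 329.
Buyers' price falls by p* − pb = 144 − 116 = 28; sellers' price rises by ps − p* = 176 − 144 = 32.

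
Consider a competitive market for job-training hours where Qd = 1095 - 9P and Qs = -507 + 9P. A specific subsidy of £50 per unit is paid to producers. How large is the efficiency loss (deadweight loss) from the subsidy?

Deadweight loss = £5625

Pre-subsidy: 1095 - 9P = -507 + 9P gives P* = 89, Q* = 294.
With the subsidy, sellers receive Ps = Pb + 50 for each unit, where Pb is the price buyers pay.
Supply in terms of Pb becomes Qs = -507 + 9(Pb + 50) = -57 + 9Pb. Setting this equal to demand: 1095 - 9Pb = -57 + 9Pb, so Pb = 64.
Sellers receive Ps = 64 + 50 = 114; Q' = 1095 − 9·64 = 519.
The subsidy expands output by 519 − 294 = 225 past the efficient level; on those units the gap between marginal cost and willingness to pay runs from 0 up to 50.
DWL = ½ × 50 × 225 = 5625.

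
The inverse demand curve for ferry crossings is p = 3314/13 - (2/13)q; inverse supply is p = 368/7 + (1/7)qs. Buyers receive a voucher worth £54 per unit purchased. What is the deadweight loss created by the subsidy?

Deadweight loss = £4914

Pre-subsidy: 3314/13 - (2/13)q = 368/7 + (1/7)q gives q* = 682 and p* = 150.
With the rebate, buyers effectively pay pb = ps − 54, where ps is the price sellers receive.
On the curves, pb = 3314/13 - (2/13)q and ps = 368/7 + (1/7)q; the wedge ps − pb = 54 gives 368/7 + (1/7)q − (3314/13 - (2/13)q) = 54, so q' = 864.
Then pb = 3314/13 − (2/13)·864 = 122 and ps = 368/7 + (1/7)·864 = 176.
The subsidy expands output by 864 − 682 = 182 past the efficient level; on those units the gap between marginal cost and willingness to pay runs from 0 up to 54.
DWL = ½ × 54 × 182 = 4914.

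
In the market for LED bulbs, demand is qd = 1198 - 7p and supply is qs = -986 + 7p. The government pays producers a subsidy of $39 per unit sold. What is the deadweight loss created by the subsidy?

Deadweight loss = $2661.75

Pre-subsidy: 1198 - 7p = -986 + 7p gives p* = 156, q* = 106.
With the subsidy, sellers receive ps = pb + 39 for each unit, where pb is the price buyers pay.
Supply in terms of pb becomes qs = -986 + 7(pb + 39) = -713 + 7pb. Setting this equal to demand: 1198 - 7pb = -713 + 7pb, so pb = 136.5.
Sellers receive ps = 136.5 + 39 = 175.5; q' = 1198 − 7·136.5 = 242.5.
The subsidy expands output by 242.5 − 106 = 136.5 past the efficient level; on those units the gap between marginal cost and willingness to pay runs from 0 up to 39.
DWL = ½ × 39 × 136.5 = 2661.75.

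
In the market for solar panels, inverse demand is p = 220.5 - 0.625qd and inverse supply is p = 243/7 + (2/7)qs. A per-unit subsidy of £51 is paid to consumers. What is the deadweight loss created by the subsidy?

Pre-subsidy: 220.5 - 0.625q = 243/7 + (2/7)q gives q* = 204 and p* = 93.
With the rebate, buyers effectively pay pb = ps − 51, where ps is the price sellers receive.
On the curves, pb = 220.5 - 0.625q and ps = 243/7 + (2/7)q; the wedge ps − pb = 51 gives 243/7 + (2/7)q − (220.5 - 0.625q) = 51, so q' = 260.
Then pb = 220.5 − 0.625·260 = 58 and ps = 243/7 + (2/7)·260 = 109.
The subsidy expands output by 260 − 204 = 56 past the efficient level; on those units the gap between marginal cost and willingness to pay runs from 0 up to 51.
DWL = ½ × 51 × 56 = 1428.

Deadweight loss = £1428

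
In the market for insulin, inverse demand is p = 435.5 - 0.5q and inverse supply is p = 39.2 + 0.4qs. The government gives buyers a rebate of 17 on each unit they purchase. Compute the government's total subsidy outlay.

Government cost = 70261/9

Pre-subsidy: 435.5 - 0.5q = 39.2 + 0.4q gives q* = 1321/3 and p* = 646/3.
With the rebate, buyers effectively pay pb = ps − 17, where ps is the price sellers receive.
On the curves, pb = 435.5 - 0.5q and ps = 39.2 + 0.4q; the wedge ps − pb = 17 gives 39.2 + 0.4q − (435.5 - 0.5q) = 17, so q' = 4133/9.
Then pb = 435.5 − 0.5·(4133/9) = 1853/9 and ps = 39.2 + 0.4·(4133/9) = 2006/9.
Government outlay = subsidy × quantity = 17 × 4133/9 = 70261/9.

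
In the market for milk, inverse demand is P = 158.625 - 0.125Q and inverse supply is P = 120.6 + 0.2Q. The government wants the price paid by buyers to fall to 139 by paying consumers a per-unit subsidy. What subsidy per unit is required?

Required subsidy s = 13 per unit

At a buyer price of 139, quantity demanded is 1269 − 8·139 = 157.
Sellers supply 157 only when they receive Ps = 120.6 + 0.2·157 = 152.
s = Ps − Pb = 152 − 139 = 13.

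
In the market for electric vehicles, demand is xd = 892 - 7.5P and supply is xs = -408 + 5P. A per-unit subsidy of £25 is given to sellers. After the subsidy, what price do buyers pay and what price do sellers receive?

Pre-subsidy: 892 - 7.5P = -408 + 5P gives P* = 104, x* = 112.
With the subsidy, sellers receive Ps = Pb + 25 for each unit, where Pb is the price buyers pay.
Supply in terms of Pb becomes xs = -408 + 5(Pb + 25) = -283 + 5Pb. Setting this equal to demand: 892 - 7.5Pb = -283 + 5Pb, so Pb = 94.
Sellers receive Ps = 94 + 25 = 119; x' = 892 − 7.5·94 = 187.

Buyers pay £94; sellers receive £119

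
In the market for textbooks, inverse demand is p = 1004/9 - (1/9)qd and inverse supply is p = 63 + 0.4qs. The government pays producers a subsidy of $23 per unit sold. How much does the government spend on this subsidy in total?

Government cost = $3220

Pre-subsidy: 1004/9 - (1/9)q = 63 + 0.4q gives q* = 95 and p* = 101.
With the subsidy, sellers receive ps = pb + 23 for each unit, where pb is the price buyers pay.
On the curves, pb = 1004/9 - (1/9)q and ps = 63 + 0.4q; the wedge ps − pb = 23 gives 63 + 0.4q − (1004/9 - (1/9)q) = 23, so q' = 140.
Then pb = 1004/9 − (1/9)·140 = 96 and ps = 63 + 0.4·140 = 119.
Government outlay = subsidy × quantity = 23 × 140 = 3220.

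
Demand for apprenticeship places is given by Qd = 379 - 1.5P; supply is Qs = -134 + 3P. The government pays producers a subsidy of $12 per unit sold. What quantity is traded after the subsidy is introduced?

Q' = 220

Pre-subsidy: 379 - 1.5P = -134 + 3P gives P* = 114, Q* = 208.
With the subsidy, sellers receive Ps = Pb + 12 for each unit, where Pb is the price buyers pay.
Supply in terms of Pb becomes Qs = -134 + 3(Pb + 12) = -98 + 3Pb. Setting this equal to demand: 379 - 1.5Pb = -98 + 3Pb, so Pb = 106.
Sellers receive Ps = 106 + 12 = 118; Q' = 379 − 1.5·106 = 220.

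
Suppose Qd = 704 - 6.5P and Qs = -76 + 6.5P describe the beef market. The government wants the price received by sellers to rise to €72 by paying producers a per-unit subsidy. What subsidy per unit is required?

At a seller price of 72, quantity supplied is -76 + 6.5·72 = 392.
Buyers absorb 392 only when they pay Pb with 704 − 6.5·Pb = 392, i.e. Pb = 48.
s = Ps − Pb = 72 − 48 = 24.

Required subsidy s = €24 per unit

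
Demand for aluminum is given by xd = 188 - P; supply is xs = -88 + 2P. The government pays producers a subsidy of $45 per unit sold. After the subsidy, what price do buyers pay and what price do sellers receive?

Buyers pay $62; sellers receive $107

Pre-subsidy: 188 - P = -88 + 2P gives P* = 92, x* = 96.
With the subsidy, sellers receive Ps = Pb + 45 for each unit, where Pb is the price buyers pay.
Supply in terms of Pb becomes xs = -88 + 2(Pb + 45) = 2 + 2Pb. Setting this equal to demand: 188 - Pb = 2 + 2Pb, so Pb = 62.
Sellers receive Ps = 62 + 45 = 107; x' = 188 − 1·62 = 126.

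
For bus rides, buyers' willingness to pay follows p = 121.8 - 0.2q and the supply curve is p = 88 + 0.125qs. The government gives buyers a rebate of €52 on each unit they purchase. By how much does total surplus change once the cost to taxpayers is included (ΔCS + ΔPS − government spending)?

Net change in total surplus = -€4160

Pre-subsidy: 121.8 - 0.2q = 88 + 0.125q gives q* = 104 and p* = 101.
With the rebate, buyers effectively pay pb = ps − 52, where ps is the price sellers receive.
On the curves, pb = 121.8 - 0.2q and ps = 88 + 0.125q; the wedge ps − pb = 52 gives 88 + 0.125q − (121.8 - 0.2q) = 52, so q' = 264.
Then pb = 121.8 − 0.2·264 = 69 and ps = 88 + 0.125·264 = 121.
ΔCS = ½(104 + 264)(101 − 69) = 5888; ΔPS = ½(104 + 264)(121 − 101) = 3680.
Government spending = 52 × 264 = 13728.
Net change = 5888 + 3680 − 13728 = -4160. The loss equals the DWL triangle ½·52·160.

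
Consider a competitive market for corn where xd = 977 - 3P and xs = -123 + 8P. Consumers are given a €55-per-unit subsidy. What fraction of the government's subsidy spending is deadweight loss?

DWL / government spending = 60/797

Pre-subsidy: 977 - 3P = -123 + 8P gives P* = 100, x* = 677.
With the rebate, buyers effectively pay Pb = Ps − 55, where Ps is the price sellers receive.
Demand in terms of Ps becomes xd = 977 − 3(Ps − 55) = 1142 - 3Ps. Setting this equal to supply: 1142 - 3Ps = -123 + 8Ps, so Ps = 115.
Buyers pay Pb = 115 − 55 = 60; x' = -123 + 8·115 = 797.
ΔCS = ½(677 + 797)(100 − 60) = 29480; ΔPS = ½(677 + 797)(115 − 100) = 11055.
Government spending = 55 × 797 = 43835.
DWL = ½ × 55 × (797 − 677) = 3300; fraction = 3300 / 43835 = 60/797.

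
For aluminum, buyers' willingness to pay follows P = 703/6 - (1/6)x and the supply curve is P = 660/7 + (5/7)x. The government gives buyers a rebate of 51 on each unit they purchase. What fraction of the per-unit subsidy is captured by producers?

Producer share = 30/37

Pre-subsidy: 703/6 - (1/6)x = 660/7 + (5/7)x gives x* = 961/37 and P* = 4175/37.
With the rebate, buyers effectively pay Pb = Ps − 51, where Ps is the price sellers receive.
On the curves, Pb = 703/6 - (1/6)x and Ps = 660/7 + (5/7)x; the wedge Ps − Pb = 51 gives 660/7 + (5/7)x − (703/6 - (1/6)x) = 51, so x' = 3103/37.
Then Pb = 703/6 − (1/6)·(3103/37) = 3818/37 and Ps = 660/7 + (5/7)·(3103/37) = 5705/37.
Buyers' price falls by P* − Pb = 4175/37 − 3818/37 = 357/37; sellers' price rises by Ps − P* = 5705/37 − 4175/37 = 1530/37.
So producers capture (1530/37)/51 = 30/37 of each unit of subsidy.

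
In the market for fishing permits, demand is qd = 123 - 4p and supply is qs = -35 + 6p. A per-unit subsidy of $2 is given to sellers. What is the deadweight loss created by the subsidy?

Deadweight loss = $4.8

Pre-subsidy: 123 - 4p = -35 + 6p gives p* = 15.8, q* = 59.8.
With the subsidy, sellers receive ps = pb + 2 for each unit, where pb is the price buyers pay.
Supply in terms of pb becomes qs = -35 + 6(pb + 2) = -23 + 6pb. Setting this equal to demand: 123 - 4pb = -23 + 6pb, so pb = 14.6.
Sellers receive ps = 14.6 + 2 = 16.6; q' = 123 − 4·14.6 = 64.6.
The subsidy expands output by 64.6 − 59.8 = 4.8 past the efficient level; on those units the gap between marginal cost and willingness to pay runs from 0 up to 2.
DWL = ½ × 2 × 4.8 = 4.8.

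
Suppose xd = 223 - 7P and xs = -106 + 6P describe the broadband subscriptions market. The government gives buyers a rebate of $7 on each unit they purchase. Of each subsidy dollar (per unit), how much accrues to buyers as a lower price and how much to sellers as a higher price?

Pre-subsidy: 223 - 7P = -106 + 6P gives P* = 329/13, x* = 596/13.
With the rebate, buyers effectively pay Pb = Ps − 7, where Ps is the price sellers receive.
Demand in terms of Ps becomes xd = 223 − 7(Ps − 7) = 272 - 7Ps. Setting this equal to supply: 272 - 7Ps = -106 + 6Ps, so Ps = 378/13.
Buyers pay Pb = 378/13 − 7 = 287/13; x' = -106 + 6·(378/13) = 890/13.
Buyers' price falls by P* − Pb = 329/13 − 287/13 = 42/13; sellers' price rises by Ps − P* = 378/13 − 329/13 = 49/13.

Buyers gain 42/13 per unit; sellers gain 49/13 per unit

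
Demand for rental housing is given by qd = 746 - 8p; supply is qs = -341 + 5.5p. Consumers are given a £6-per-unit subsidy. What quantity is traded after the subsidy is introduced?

q' = 3278/27

Pre-subsidy: 746 - 8p = -341 + 5.5p gives p* = 2174/27, q* = 2750/27.
With the rebate, buyers effectively pay pb = ps − 6, where ps is the price sellers receive.
Demand in terms of ps becomes qd = 746 − 8(ps − 6) = 794 - 8ps. Setting this equal to supply: 794 - 8ps = -341 + 5.5ps, so ps = 2270/27.
Buyers pay pb = 2270/27 − 6 = 2108/27; q' = -341 + 5.5·(2270/27) = 3278/27.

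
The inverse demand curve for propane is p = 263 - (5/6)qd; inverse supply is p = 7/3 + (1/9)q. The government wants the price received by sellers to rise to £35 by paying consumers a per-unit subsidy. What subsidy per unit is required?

Required subsidy s = £17 per unit

At a seller price of 35, quantity supplied is -21 + 9·35 = 294.
Buyers absorb 294 only when they pay pb = 263 − (5/6)·294 = 18.
s = ps − pb = 35 − 18 = 17.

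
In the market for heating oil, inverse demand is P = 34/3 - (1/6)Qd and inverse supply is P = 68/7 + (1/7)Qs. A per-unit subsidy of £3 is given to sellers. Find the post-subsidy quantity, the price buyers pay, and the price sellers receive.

Pre-subsidy: 34/3 - (1/6)Q = 68/7 + (1/7)Q gives Q* = 68/13 and P* = 136/13.
With the subsidy, sellers receive Ps = Pb + 3 for each unit, where Pb is the price buyers pay.
On the curves, Pb = 34/3 - (1/6)Q and Ps = 68/7 + (1/7)Q; the wedge Ps − Pb = 3 gives 68/7 + (1/7)Q − (34/3 - (1/6)Q) = 3, so Q' = 194/13.
Then Pb = 34/3 − (1/6)·(194/13) = 115/13 and Ps = 68/7 + (1/7)·(194/13) = 154/13.

Q' = 194/13; buyers pay 115/13; sellers receive 154/13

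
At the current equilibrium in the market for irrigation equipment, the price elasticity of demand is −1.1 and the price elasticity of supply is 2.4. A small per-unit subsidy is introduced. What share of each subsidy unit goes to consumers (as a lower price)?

For a small subsidy around the equilibrium, the benefit split depends on the relative slopes, which at a point are proportional to the elasticities.
Buyer share = εs/(εs + |εd|) = 2.4/(2.4 + 1.1) = 24/35; seller share = |εd|/(εs + |εd|) = 11/35.

Consumer share = 24/35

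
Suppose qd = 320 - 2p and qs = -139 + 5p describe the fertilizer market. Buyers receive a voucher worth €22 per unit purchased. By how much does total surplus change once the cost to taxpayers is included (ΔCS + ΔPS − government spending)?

Pre-subsidy: 320 - 2p = -139 + 5p gives p* = 459/7, q* = 1322/7.
With the rebate, buyers effectively pay pb = ps − 22, where ps is the price sellers receive.
Demand in terms of ps becomes qd = 320 − 2(ps − 22) = 364 - 2ps. Setting this equal to supply: 364 - 2ps = -139 + 5ps, so ps = 503/7.
Buyers pay pb = 503/7 − 22 = 349/7; q' = -139 + 5·(503/7) = 1542/7.
ΔCS = ½(1322/7 + 1542/7)(459/7 − 349/7) = 157520/49; ΔPS = ½(1322/7 + 1542/7)(503/7 − 459/7) = 63008/49.
Government spending = 22 × 1542/7 = 33924/7.
Net change = 157520/49 + 63008/49 − 33924/7 = -2420/7. The loss equals the DWL triangle ½·22·220/7.

Net change in total surplus = -2420/7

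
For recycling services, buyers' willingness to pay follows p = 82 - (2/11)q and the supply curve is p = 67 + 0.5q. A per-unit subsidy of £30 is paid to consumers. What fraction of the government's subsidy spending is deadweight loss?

Pre-subsidy: 82 - (2/11)q = 67 + 0.5q gives q* = 22 and p* = 78.
With the rebate, buyers effectively pay pb = ps − 30, where ps is the price sellers receive.
On the curves, pb = 82 - (2/11)q and ps = 67 + 0.5q; the wedge ps − pb = 30 gives 67 + 0.5q − (82 - (2/11)q) = 30, so q' = 66.
Then pb = 82 − (2/11)·66 = 70 and ps = 67 + 0.5·66 = 100.
ΔCS = ½(22 + 66)(78 − 70) = 352; ΔPS = ½(22 + 66)(100 − 78) = 968.
Government spending = 30 × 66 = 1980.
DWL = ½ × 30 × (66 − 22) = 660; fraction = 660 / 1980 = 1/3.

DWL / government spending = 1/3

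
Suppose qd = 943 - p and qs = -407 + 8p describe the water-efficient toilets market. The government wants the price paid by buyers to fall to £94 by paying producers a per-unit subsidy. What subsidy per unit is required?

Required subsidy s = £63 per unit

At a buyer price of 94, quantity demanded is 943 − 1·94 = 849.
Sellers supply 849 only when they receive ps with -407 + 8·ps = 849, i.e. ps = 157.
s = ps − pb = 157 − 94 = 63.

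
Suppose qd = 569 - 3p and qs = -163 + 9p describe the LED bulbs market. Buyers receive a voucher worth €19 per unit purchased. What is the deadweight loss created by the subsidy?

Deadweight loss = €406.125

Pre-subsidy: 569 - 3p = -163 + 9p gives p* = 61, q* = 386.
With the rebate, buyers effectively pay pb = ps − 19, where ps is the price sellers receive.
Demand in terms of ps becomes qd = 569 − 3(ps − 19) = 626 - 3ps. Setting this equal to supply: 626 - 3ps = -163 + 9ps, so ps = 65.75.
Buyers pay pb = 65.75 − 19 = 46.75; q' = -163 + 9·65.75 = 428.75.
The subsidy expands output by 428.75 − 386 = 42.75 past the efficient level; on those units the gap between marginal cost and willingness to pay runs from 0 up to 19.
DWL = ½ × 19 × 42.75 = 406.125.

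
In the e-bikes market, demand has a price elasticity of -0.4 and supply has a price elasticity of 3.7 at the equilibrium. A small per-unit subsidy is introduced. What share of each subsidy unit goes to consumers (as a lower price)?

Consumer share = 37/41

For a small subsidy around the equilibrium, the benefit split depends on the relative slopes, which at a point are proportional to the elasticities.
Buyer share = εs/(εs + |εd|) = 3.7/(3.7 + 0.4) = 37/41; seller share = |εd|/(εs + |εd|) = 4/41.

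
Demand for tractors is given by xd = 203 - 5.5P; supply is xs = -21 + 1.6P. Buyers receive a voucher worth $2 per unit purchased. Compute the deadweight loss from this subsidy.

Deadweight loss = 176/71

Pre-subsidy: 203 - 5.5P = -21 + 1.6P gives P* = 2240/71, x* = 2093/71.
With the rebate, buyers effectively pay Pb = Ps − 2, where Ps is the price sellers receive.
Demand in terms of Ps becomes xd = 203 − 5.5(Ps − 2) = 214 - 5.5Ps. Setting this equal to supply: 214 - 5.5Ps = -21 + 1.6Ps, so Ps = 2350/71.
Buyers pay Pb = 2350/71 − 2 = 2208/71; x' = -21 + 1.6·(2350/71) = 2269/71.
The subsidy expands output by 2269/71 − 2093/71 = 176/71 past the efficient level; on those units the gap between marginal cost and willingness to pay runs from 0 up to 2.
DWL = ½ × 2 × 176/71 = 176/71.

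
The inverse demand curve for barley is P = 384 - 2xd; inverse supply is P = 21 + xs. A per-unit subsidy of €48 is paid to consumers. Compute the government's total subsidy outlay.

Pre-subsidy: 384 - 2x = 21 + x gives x* = 121 and P* = 142.
With the rebate, buyers effectively pay Pb = Ps − 48, where Ps is the price sellers receive.
On the curves, Pb = 384 - 2x and Ps = 21 + x; the wedge Ps − Pb = 48 gives 21 + x − (384 - 2x) = 48, so x' = 137.
Then Pb = 384 − 2·137 = 110 and Ps = 21 + 1·137 = 158.
Government outlay = subsidy × quantity = 48 × 137 = 6576.

Government cost = €6576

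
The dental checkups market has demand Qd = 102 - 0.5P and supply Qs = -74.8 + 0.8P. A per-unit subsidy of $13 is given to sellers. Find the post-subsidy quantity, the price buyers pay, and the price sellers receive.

Q' = 38; buyers pay $128; sellers receive $141

Pre-subsidy: 102 - 0.5P = -74.8 + 0.8P gives P* = 136, Q* = 34.
With the subsidy, sellers receive Ps = Pb + 13 for each unit, where Pb is the price buyers pay.
Supply in terms of Pb becomes Qs = -74.8 + 0.8(Pb + 13) = -64.4 + 0.8Pb. Setting this equal to demand: 102 - 0.5Pb = -64.4 + 0.8Pb, so Pb = 128.
Sellers receive Ps = 128 + 13 = 141; Q' = 102 − 0.5·128 = 38.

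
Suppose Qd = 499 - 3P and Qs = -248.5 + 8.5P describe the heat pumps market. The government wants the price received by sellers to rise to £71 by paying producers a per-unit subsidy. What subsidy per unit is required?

Required subsidy s = £23 per unit

At a seller price of 71, quantity supplied is -248.5 + 8.5·71 = 355.
Buyers absorb 355 only when they pay Pb with 499 − 3·Pb = 355, i.e. Pb = 48.
s = Ps − Pb = 71 − 48 = 23.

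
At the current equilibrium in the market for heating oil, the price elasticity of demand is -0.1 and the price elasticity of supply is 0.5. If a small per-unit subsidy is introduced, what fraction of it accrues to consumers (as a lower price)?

Consumer share = 5/6

For a small subsidy around the equilibrium, the benefit split depends on the relative slopes, which at a point are proportional to the elasticities.
Buyer share = εs/(εs + |εd|) = 0.5/(0.5 + 0.1) = 5/6; seller share = |εd|/(εs + |εd|) = 1/6.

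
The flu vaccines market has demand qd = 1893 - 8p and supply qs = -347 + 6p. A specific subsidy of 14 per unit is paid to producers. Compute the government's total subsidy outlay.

Pre-subsidy: 1893 - 8p = -347 + 6p gives p* = 160, q* = 613.
With the subsidy, sellers receive ps = pb + 14 for each unit, where pb is the price buyers pay.
Supply in terms of pb becomes qs = -347 + 6(pb + 14) = -263 + 6pb. Setting this equal to demand: 1893 - 8pb = -263 + 6pb, so pb = 154.
Sellers receive ps = 154 + 14 = 168; q' = 1893 − 8·154 = 661.
Government outlay = subsidy × quantity = 14 × 661 = 9254.

Government cost = 9254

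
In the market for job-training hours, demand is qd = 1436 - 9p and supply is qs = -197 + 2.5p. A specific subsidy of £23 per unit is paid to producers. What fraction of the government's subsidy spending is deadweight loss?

DWL / government spending = 45/406

Pre-subsidy: 1436 - 9p = -197 + 2.5p gives p* = 142, q* = 158.
With the subsidy, sellers receive ps = pb + 23 for each unit, where pb is the price buyers pay.
Supply in terms of pb becomes qs = -197 + 2.5(pb + 23) = -139.5 + 2.5pb. Setting this equal to demand: 1436 - 9pb = -139.5 + 2.5pb, so pb = 137.
Sellers receive ps = 137 + 23 = 160; q' = 1436 − 9·137 = 203.
ΔCS = ½(158 + 203)(142 − 137) = 902.5; ΔPS = ½(158 + 203)(160 − 142) = 3249.
Government spending = 23 × 203 = 4669.
DWL = ½ × 23 × (203 − 158) = 517.5; fraction = 517.5 / 4669 = 45/406.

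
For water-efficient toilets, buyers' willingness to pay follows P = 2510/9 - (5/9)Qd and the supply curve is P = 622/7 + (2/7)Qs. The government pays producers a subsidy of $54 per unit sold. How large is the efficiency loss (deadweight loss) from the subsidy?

Deadweight loss = 91854/53

Pre-subsidy: 2510/9 - (5/9)Q = 622/7 + (2/7)Q gives Q* = 11972/53 and P* = 8130/53.
With the subsidy, sellers receive Ps = Pb + 54 for each unit, where Pb is the price buyers pay.
On the curves, Pb = 2510/9 - (5/9)Q and Ps = 622/7 + (2/7)Q; the wedge Ps − Pb = 54 gives 622/7 + (2/7)Q − (2510/9 - (5/9)Q) = 54, so Q' = 15374/53.
Then Pb = 2510/9 − (5/9)·(15374/53) = 6240/53 and Ps = 622/7 + (2/7)·(15374/53) = 9102/53.
The subsidy expands output by 15374/53 − 11972/53 = 3402/53 past the efficient level; on those units the gap between marginal cost and willingness to pay runs from 0 up to 54.
DWL = ½ × 54 × 3402/53 = 91854/53.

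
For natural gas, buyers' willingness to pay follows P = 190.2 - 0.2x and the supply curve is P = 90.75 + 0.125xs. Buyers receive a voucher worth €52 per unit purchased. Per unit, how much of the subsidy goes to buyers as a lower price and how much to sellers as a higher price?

Pre-subsidy: 190.2 - 0.2x = 90.75 + 0.125x gives x* = 306 and P* = 129.
With the rebate, buyers effectively pay Pb = Ps − 52, where Ps is the price sellers receive.
On the curves, Pb = 190.2 - 0.2x and Ps = 90.75 + 0.125x; the wedge Ps − Pb = 52 gives 90.75 + 0.125x − (190.2 - 0.2x) = 52, so x' = 466.
Then Pb = 190.2 − 0.2·466 = 97 and Ps = 90.75 + 0.125·466 = 149.
Buyers' price falls by P* − Pb = 129 − 97 = 32; sellers' price rises by Ps − P* = 149 − 129 = 20.

Buyers gain €32 per unit; sellers gain €20 per unit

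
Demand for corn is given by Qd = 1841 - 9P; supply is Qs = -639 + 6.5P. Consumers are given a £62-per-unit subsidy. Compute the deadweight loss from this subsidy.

Deadweight loss = £7254

Pre-subsidy: 1841 - 9P = -639 + 6.5P gives P* = 160, Q* = 401.
With the rebate, buyers effectively pay Pb = Ps − 62, where Ps is the price sellers receive.
Demand in terms of Ps becomes Qd = 1841 − 9(Ps − 62) = 2399 - 9Ps. Setting this equal to supply: 2399 - 9Ps = -639 + 6.5Ps, so Ps = 196.
Buyers pay Pb = 196 − 62 = 134; Q' = -639 + 6.5·196 = 635.
The subsidy expands output by 635 − 401 = 234 past the efficient level; on those units the gap between marginal cost and willingness to pay runs from 0 up to 62.
DWL = ½ × 62 × 234 = 7254.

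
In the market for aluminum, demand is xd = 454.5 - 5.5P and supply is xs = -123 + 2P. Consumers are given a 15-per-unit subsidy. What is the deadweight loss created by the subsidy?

Deadweight loss = 165

Pre-subsidy: 454.5 - 5.5P = -123 + 2P gives P* = 77, x* = 31.
With the rebate, buyers effectively pay Pb = Ps − 15, where Ps is the price sellers receive.
Demand in terms of Ps becomes xd = 454.5 − 5.5(Ps − 15) = 537 - 5.5Ps. Setting this equal to supply: 537 - 5.5Ps = -123 + 2Ps, so Ps = 88.
Buyers pay Pb = 88 − 15 = 73; x' = -123 + 2·88 = 53.
The subsidy expands output by 53 − 31 = 22 past the efficient level; on those units the gap between marginal cost and willingness to pay runs from 0 up to 15.
DWL = ½ × 15 × 22 = 165.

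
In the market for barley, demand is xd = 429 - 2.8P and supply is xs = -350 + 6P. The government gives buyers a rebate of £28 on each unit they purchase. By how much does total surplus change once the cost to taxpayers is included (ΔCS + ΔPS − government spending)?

Net change in total surplus = -8232/11

Pre-subsidy: 429 - 2.8P = -350 + 6P gives P* = 3895/44, x* = 3985/22.
With the rebate, buyers effectively pay Pb = Ps − 28, where Ps is the price sellers receive.
Demand in terms of Ps becomes xd = 429 − 2.8(Ps − 28) = 507.4 - 2.8Ps. Setting this equal to supply: 507.4 - 2.8Ps = -350 + 6Ps, so Ps = 4287/44.
Buyers pay Pb = 4287/44 − 28 = 3055/44; x' = -350 + 6·(4287/44) = 5161/22.
ΔCS = ½(3985/22 + 5161/22)(3895/44 − 3055/44) = 480165/121; ΔPS = ½(3985/22 + 5161/22)(4287/44 − 3895/44) = 224077/121.
Government spending = 28 × 5161/22 = 72254/11.
Net change = 480165/121 + 224077/121 − 72254/11 = -8232/11. The loss equals the DWL triangle ½·28·588/11.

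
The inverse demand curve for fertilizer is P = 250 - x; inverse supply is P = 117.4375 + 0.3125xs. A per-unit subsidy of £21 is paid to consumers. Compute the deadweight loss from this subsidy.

Deadweight loss = £168

Pre-subsidy: 250 - x = 117.4375 + 0.3125x gives x* = 101 and P* = 149.
With the rebate, buyers effectively pay Pb = Ps − 21, where Ps is the price sellers receive.
On the curves, Pb = 250 - x and Ps = 117.4375 + 0.3125x; the wedge Ps − Pb = 21 gives 117.4375 + 0.3125x − (250 - x) = 21, so x' = 117.
Then Pb = 250 − 1·117 = 133 and Ps = 117.4375 + 0.3125·117 = 154.
The subsidy expands output by 117 − 101 = 16 past the efficient level; on those units the gap between marginal cost and willingness to pay runs from 0 up to 21.
DWL = ½ × 21 × 16 = 168.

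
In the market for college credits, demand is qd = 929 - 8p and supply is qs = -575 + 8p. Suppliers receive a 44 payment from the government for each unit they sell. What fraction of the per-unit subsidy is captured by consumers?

Pre-subsidy: 929 - 8p = -575 + 8p gives p* = 94, q* = 177.
With the subsidy, sellers receive ps = pb + 44 for each unit, where pb is the price buyers pay.
Supply in terms of pb becomes qs = -575 + 8(pb + 44) = -223 + 8pb. Setting this equal to demand: 929 - 8pb = -223 + 8pb, so pb = 72.
Sellers receive ps = 72 + 44 = 116; q' = 929 − 8·72 = 353.
Buyers' price falls by p* − pb = 94 − 72 = 22; sellers' price rises by ps − p* = 116 − 94 = 22.
So consumers capture 22/44 = 0.5 of each unit of subsidy.

Consumer share = 0.5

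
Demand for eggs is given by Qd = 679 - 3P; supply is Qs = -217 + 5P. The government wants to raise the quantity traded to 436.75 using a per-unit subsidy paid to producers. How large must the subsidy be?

Required subsidy s = 50 per unit

At Q = 436.75, invert demand for the buyer price: Pb = (679 − 436.75)/3 = 80.75; invert supply for the seller price: Ps = (436.75 − (-217))/5 = 130.75.
The subsidy must fill the gap: s = Ps − Pb = 130.75 − 80.75 = 50.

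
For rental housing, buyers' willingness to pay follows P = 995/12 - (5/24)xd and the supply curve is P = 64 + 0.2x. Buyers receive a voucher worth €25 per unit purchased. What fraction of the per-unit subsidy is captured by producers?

Pre-subsidy: 995/12 - (5/24)x = 64 + 0.2x gives x* = 2270/49 and P* = 3590/49.
With the rebate, buyers effectively pay Pb = Ps − 25, where Ps is the price sellers receive.
On the curves, Pb = 995/12 - (5/24)x and Ps = 64 + 0.2x; the wedge Ps − Pb = 25 gives 64 + 0.2x − (995/12 - (5/24)x) = 25, so x' = 5270/49.
Then Pb = 995/12 − (5/24)·(5270/49) = 2965/49 and Ps = 64 + 0.2·(5270/49) = 4190/49.
Buyers' price falls by P* − Pb = 3590/49 − 2965/49 = 625/49; sellers' price rises by Ps − P* = 4190/49 − 3590/49 = 600/49.
So producers capture (600/49)/25 = 24/49 of each unit of subsidy.

Producer share = 24/49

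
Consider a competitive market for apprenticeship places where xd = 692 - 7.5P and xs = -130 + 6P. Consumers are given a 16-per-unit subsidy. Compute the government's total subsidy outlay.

Pre-subsidy: 692 - 7.5P = -130 + 6P gives P* = 548/9, x* = 706/3.
With the rebate, buyers effectively pay Pb = Ps − 16, where Ps is the price sellers receive.
Demand in terms of Ps becomes xd = 692 − 7.5(Ps − 16) = 812 - 7.5Ps. Setting this equal to supply: 812 - 7.5Ps = -130 + 6Ps, so Ps = 628/9.
Buyers pay Pb = 628/9 − 16 = 484/9; x' = -130 + 6·(628/9) = 866/3.
Government outlay = subsidy × quantity = 16 × 866/3 = 13856/3.

Government cost = 13856/3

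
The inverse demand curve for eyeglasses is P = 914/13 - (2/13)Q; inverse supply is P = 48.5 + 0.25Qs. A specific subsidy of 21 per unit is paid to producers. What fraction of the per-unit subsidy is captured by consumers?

Pre-subsidy: 914/13 - (2/13)Q = 48.5 + 0.25Q gives Q* = 54 and P* = 62.
With the subsidy, sellers receive Ps = Pb + 21 for each unit, where Pb is the price buyers pay.
On the curves, Pb = 914/13 - (2/13)Q and Ps = 48.5 + 0.25Q; the wedge Ps − Pb = 21 gives 48.5 + 0.25Q − (914/13 - (2/13)Q) = 21, so Q' = 106.
Then Pb = 914/13 − (2/13)·106 = 54 and Ps = 48.5 + 0.25·106 = 75.
Buyers' price falls by P* − Pb = 62 − 54 = 8; sellers' price rises by Ps − P* = 75 − 62 = 13.
So consumers capture 8/21 = 8/21 of each unit of subsidy.

Consumer share = 8/21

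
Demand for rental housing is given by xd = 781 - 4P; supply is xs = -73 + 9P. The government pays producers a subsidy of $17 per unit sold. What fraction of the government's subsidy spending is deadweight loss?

DWL / government spending = 306/7349

Pre-subsidy: 781 - 4P = -73 + 9P gives P* = 854/13, x* = 6737/13.
With the subsidy, sellers receive Ps = Pb + 17 for each unit, where Pb is the price buyers pay.
Supply in terms of Pb becomes xs = -73 + 9(Pb + 17) = 80 + 9Pb. Setting this equal to demand: 781 - 4Pb = 80 + 9Pb, so Pb = 701/13.
Sellers receive Ps = 701/13 + 17 = 922/13; x' = 781 − 4·(701/13) = 7349/13.
ΔCS = ½(6737/13 + 7349/13)(854/13 − 701/13) = 1077579/169; ΔPS = ½(6737/13 + 7349/13)(922/13 − 854/13) = 478924/169.
Government spending = 17 × 7349/13 = 124933/13.
DWL = ½ × 17 × (7349/13 − 6737/13) = 5202/13; fraction = (5202/13) / (124933/13) = 306/7349.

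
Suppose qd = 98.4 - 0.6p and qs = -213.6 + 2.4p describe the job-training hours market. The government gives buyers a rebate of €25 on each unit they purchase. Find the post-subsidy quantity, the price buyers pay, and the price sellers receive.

Pre-subsidy: 98.4 - 0.6p = -213.6 + 2.4p gives p* = 104, q* = 36.
With the rebate, buyers effectively pay pb = ps − 25, where ps is the price sellers receive.
Demand in terms of ps becomes qd = 98.4 − 0.6(ps − 25) = 113.4 - 0.6ps. Setting this equal to supply: 113.4 - 0.6ps = -213.6 + 2.4ps, so ps = 109.
Buyers pay pb = 109 − 25 = 84; q' = -213.6 + 2.4·109 = 48.

q' = 48; buyers pay €84; sellers receive €109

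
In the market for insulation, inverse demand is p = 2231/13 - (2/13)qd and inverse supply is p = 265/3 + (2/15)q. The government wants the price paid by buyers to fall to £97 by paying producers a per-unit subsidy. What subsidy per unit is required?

At a buyer price of 97, quantity demanded is 1115.5 − 6.5·97 = 485.
Sellers supply 485 only when they receive ps = 265/3 + (2/15)·485 = 153.
s = ps − pb = 153 − 97 = 56.

Required subsidy s = £56 per unit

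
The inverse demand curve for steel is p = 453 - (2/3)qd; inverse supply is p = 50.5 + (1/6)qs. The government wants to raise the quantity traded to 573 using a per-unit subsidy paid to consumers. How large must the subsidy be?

Required subsidy s = 75 per unit

At q = 573, from the demand curve buyers pay pb = 453 − (2/3)·573 = 71; from the supply curve sellers need ps = 50.5 + (1/6)·573 = 146.
The subsidy must fill the gap: s = ps − pb = 146 − 71 = 75.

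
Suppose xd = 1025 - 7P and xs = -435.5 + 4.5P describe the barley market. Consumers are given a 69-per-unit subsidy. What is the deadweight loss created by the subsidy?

Deadweight loss = 6520.5

Pre-subsidy: 1025 - 7P = -435.5 + 4.5P gives P* = 127, x* = 136.
With the rebate, buyers effectively pay Pb = Ps − 69, where Ps is the price sellers receive.
Demand in terms of Ps becomes xd = 1025 − 7(Ps − 69) = 1508 - 7Ps. Setting this equal to supply: 1508 - 7Ps = -435.5 + 4.5Ps, so Ps = 169.
Buyers pay Pb = 169 − 69 = 100; x' = -435.5 + 4.5·169 = 325.
The subsidy expands output by 325 − 136 = 189 past the efficient level; on those units the gap between marginal cost and willingness to pay runs from 0 up to 69.
DWL = ½ × 69 × 189 = 6520.5.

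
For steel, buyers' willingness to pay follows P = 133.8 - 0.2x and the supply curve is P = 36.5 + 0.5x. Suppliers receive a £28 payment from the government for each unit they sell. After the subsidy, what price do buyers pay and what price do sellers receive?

Pre-subsidy: 133.8 - 0.2x = 36.5 + 0.5x gives x* = 139 and P* = 106.
With the subsidy, sellers receive Ps = Pb + 28 for each unit, where Pb is the price buyers pay.
On the curves, Pb = 133.8 - 0.2x and Ps = 36.5 + 0.5x; the wedge Ps − Pb = 28 gives 36.5 + 0.5x − (133.8 - 0.2x) = 28, so x' = 179.
Then Pb = 133.8 − 0.2·179 = 98 and Ps = 36.5 + 0.5·179 = 126.

Buyers pay £98; sellers receive £126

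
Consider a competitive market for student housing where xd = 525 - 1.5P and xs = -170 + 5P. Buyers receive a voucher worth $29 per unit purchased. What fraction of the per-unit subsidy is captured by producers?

Pre-subsidy: 525 - 1.5P = -170 + 5P gives P* = 1390/13, x* = 4740/13.
With the rebate, buyers effectively pay Pb = Ps − 29, where Ps is the price sellers receive.
Demand in terms of Ps becomes xd = 525 − 1.5(Ps − 29) = 568.5 - 1.5Ps. Setting this equal to supply: 568.5 - 1.5Ps = -170 + 5Ps, so Ps = 1477/13.
Buyers pay Pb = 1477/13 − 29 = 1100/13; x' = -170 + 5·(1477/13) = 5175/13.
Buyers' price falls by P* − Pb = 1390/13 − 1100/13 = 290/13; sellers' price rises by Ps − P* = 1477/13 − 1390/13 = 87/13.
So producers capture (87/13)/29 = 3/13 of each unit of subsidy.

Producer share = 3/13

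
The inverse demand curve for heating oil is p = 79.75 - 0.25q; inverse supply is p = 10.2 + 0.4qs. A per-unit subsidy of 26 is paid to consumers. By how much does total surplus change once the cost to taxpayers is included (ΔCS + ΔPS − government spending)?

Net change in total surplus = -520

Pre-subsidy: 79.75 - 0.25q = 10.2 + 0.4q gives q* = 107 and p* = 53.
With the rebate, buyers effectively pay pb = ps − 26, where ps is the price sellers receive.
On the curves, pb = 79.75 - 0.25q and ps = 10.2 + 0.4q; the wedge ps − pb = 26 gives 10.2 + 0.4q − (79.75 - 0.25q) = 26, so q' = 147.
Then pb = 79.75 − 0.25·147 = 43 and ps = 10.2 + 0.4·147 = 69.
ΔCS = ½(107 + 147)(53 − 43) = 1270; ΔPS = ½(107 + 147)(69 − 53) = 2032.
Government spending = 26 × 147 = 3822.
Net change = 1270 + 2032 − 3822 = -520. The loss equals the DWL triangle ½·26·40.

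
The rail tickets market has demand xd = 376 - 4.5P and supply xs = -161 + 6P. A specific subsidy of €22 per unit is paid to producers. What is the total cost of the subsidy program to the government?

Pre-subsidy: 376 - 4.5P = -161 + 6P gives P* = 358/7, x* = 1021/7.
With the subsidy, sellers receive Ps = Pb + 22 for each unit, where Pb is the price buyers pay.
Supply in terms of Pb becomes xs = -161 + 6(Pb + 22) = -29 + 6Pb. Setting this equal to demand: 376 - 4.5Pb = -29 + 6Pb, so Pb = 270/7.
Sellers receive Ps = 270/7 + 22 = 424/7; x' = 376 − 4.5·(270/7) = 1417/7.
Government outlay = subsidy × quantity = 22 × 1417/7 = 31174/7.

Government cost = 31174/7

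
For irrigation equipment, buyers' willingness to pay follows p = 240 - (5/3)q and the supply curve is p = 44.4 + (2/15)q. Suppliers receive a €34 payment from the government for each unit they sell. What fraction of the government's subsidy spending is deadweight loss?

Pre-subsidy: 240 - (5/3)q = 44.4 + (2/15)q gives q* = 326/3 and p* = 530/9.
With the subsidy, sellers receive ps = pb + 34 for each unit, where pb is the price buyers pay.
On the curves, pb = 240 - (5/3)q and ps = 44.4 + (2/15)q; the wedge ps − pb = 34 gives 44.4 + (2/15)q − (240 - (5/3)q) = 34, so q' = 1148/9.
Then pb = 240 − (5/3)·(1148/9) = 740/27 and ps = 44.4 + (2/15)·(1148/9) = 1658/27.
ΔCS = ½(326/3 + 1148/9)(530/9 − 740/27) = 903550/243; ΔPS = ½(326/3 + 1148/9)(1658/27 − 530/9) = 72284/243.
Government spending = 34 × 1148/9 = 39032/9.
DWL = ½ × 34 × (1148/9 − 326/3) = 2890/9; fraction = (2890/9) / (39032/9) = 85/1148.

DWL / government spending = 85/1148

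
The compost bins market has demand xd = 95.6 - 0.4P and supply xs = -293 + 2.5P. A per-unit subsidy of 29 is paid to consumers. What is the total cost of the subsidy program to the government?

Government cost = 1508

Pre-subsidy: 95.6 - 0.4P = -293 + 2.5P gives P* = 134, x* = 42.
With the rebate, buyers effectively pay Pb = Ps − 29, where Ps is the price sellers receive.
Demand in terms of Ps becomes xd = 95.6 − 0.4(Ps − 29) = 107.2 - 0.4Ps. Setting this equal to supply: 107.2 - 0.4Ps = -293 + 2.5Ps, so Ps = 138.
Buyers pay Pb = 138 − 29 = 109; x' = -293 + 2.5·138 = 52.
Government outlay = subsidy × quantity = 29 × 52 = 1508.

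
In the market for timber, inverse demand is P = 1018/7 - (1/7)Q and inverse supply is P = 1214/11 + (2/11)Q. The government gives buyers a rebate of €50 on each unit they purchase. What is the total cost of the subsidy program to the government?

Government cost = €13100

Pre-subsidy: 1018/7 - (1/7)Q = 1214/11 + (2/11)Q gives Q* = 108 and P* = 130.
With the rebate, buyers effectively pay Pb = Ps − 50, where Ps is the price sellers receive.
On the curves, Pb = 1018/7 - (1/7)Q and Ps = 1214/11 + (2/11)Q; the wedge Ps − Pb = 50 gives 1214/11 + (2/11)Q − (1018/7 - (1/7)Q) = 50, so Q' = 262.
Then Pb = 1018/7 − (1/7)·262 = 108 and Ps = 1214/11 + (2/11)·262 = 158.
Government outlay = subsidy × quantity = 50 × 262 = 13100.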